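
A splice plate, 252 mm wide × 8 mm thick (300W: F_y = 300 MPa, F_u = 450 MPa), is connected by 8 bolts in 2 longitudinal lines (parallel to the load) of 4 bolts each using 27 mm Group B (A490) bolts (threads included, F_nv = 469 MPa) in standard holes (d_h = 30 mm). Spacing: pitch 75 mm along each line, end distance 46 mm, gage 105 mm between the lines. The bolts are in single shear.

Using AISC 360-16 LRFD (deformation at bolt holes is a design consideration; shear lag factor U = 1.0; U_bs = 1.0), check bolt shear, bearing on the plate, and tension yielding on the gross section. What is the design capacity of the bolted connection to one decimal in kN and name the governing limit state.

Bolt shear: A_b = π(27)²/4 = 572.56 mm². φR_n = 0.75 × 469 × 572.56 × 8 × 1 = 1611.2 kN.
Bearing (8 mm plate, F_u = 450 MPa): end bolts L_c = 46 − 30/2 = 31, R_n = min(1.2×31×8×450, 2.4×27×8×450) = 133.92 kN/bolt; interior L_c = 75 − 30 = 45, R_n = 194.4 kN/bolt. φR_n = 0.75 × (2×133.92 + 6×194.4) = 1075.7 kN.
Tension yield (gross): A_g = 252×8 = 2016 mm². φR_n = 0.90 × 300 × 2016 = 544.3 kN.
Governing: min(1611.2, 1075.7, 544.3) = 544.3 kN → gross-section yield.

544.3 kN (gross-section yield governs)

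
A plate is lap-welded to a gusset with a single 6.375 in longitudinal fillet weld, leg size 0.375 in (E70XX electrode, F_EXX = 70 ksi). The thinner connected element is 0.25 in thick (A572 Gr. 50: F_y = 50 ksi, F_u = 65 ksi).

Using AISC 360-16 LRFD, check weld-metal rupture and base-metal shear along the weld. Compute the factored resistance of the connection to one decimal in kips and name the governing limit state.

46.6 kips (base-metal shear governs)

Weld metal: throat = 0.707×0.375 = 0.26513 in, L = 6.375 in. φR_n = 0.75 × 0.6 × 70 × 0.26513 × 6.375 = 53.2 kips.
Base metal shear (0.25 in plate): yield φR_n = 1.0×0.6×50×0.25×6.375 = 47.8 kips; rupture φR_n = 0.75×0.6×65×0.25×6.375 = 46.6 kips; take 46.6 kips (rupture).
Governing: min(53.2, 46.6) = 46.6 kips → base-metal shear.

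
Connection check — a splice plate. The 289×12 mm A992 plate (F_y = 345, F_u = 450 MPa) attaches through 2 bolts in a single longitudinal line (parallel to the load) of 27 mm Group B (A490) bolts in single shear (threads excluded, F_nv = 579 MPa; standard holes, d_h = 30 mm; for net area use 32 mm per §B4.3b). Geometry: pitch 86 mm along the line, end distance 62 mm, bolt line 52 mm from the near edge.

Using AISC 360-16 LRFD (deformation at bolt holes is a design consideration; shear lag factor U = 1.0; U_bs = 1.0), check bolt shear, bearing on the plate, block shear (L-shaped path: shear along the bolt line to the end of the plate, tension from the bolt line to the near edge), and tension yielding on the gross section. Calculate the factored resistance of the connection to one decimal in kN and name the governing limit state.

388.8 kN (block shear governs)

Bolt shear: A_b = π(27)²/4 = 572.56 mm². φR_n = 0.75 × 579 × 572.56 × 2 × 1 = 497.3 kN.
Bearing (12 mm plate, F_u = 450 MPa): end bolts L_c = 62 − 30/2 = 47, R_n = min(1.2×47×12×450, 2.4×27×12×450) = 304.56 kN/bolt; interior L_c = 86 − 30 = 56, R_n = 349.92 kN/bolt. φR_n = 0.75 × (1×304.56 + 1×349.92) = 490.9 kN.
Block shear: shear path 1×[62+1×86] = 1×148 mm, A_gv = 1776, A_nv = 1×(148 − 1.5×32)×12 = 1200 mm²; tension to near edge: (52 − 0.5×32)×12 = 432 mm². R_n = min(0.6×450×1200, 0.6×345×1776) + 1.0×450×432 = min(324, 367.63) + 194.4 = 518.4 kN. φR_n = 0.75 × 518.4 = 388.8 kN.
Tension yield (gross): A_g = 289×12 = 3468 mm². φR_n = 0.90 × 345 × 3468 = 1076.8 kN.
Governing: min(497.3, 490.9, 388.8, 1076.8) = 388.8 kN → block shear.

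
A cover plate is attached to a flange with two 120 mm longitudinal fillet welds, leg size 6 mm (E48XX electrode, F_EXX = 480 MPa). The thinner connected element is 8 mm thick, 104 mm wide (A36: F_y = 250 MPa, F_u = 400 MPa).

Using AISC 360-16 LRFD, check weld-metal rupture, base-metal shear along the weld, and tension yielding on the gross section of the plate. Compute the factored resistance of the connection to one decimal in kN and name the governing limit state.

Weld metal: throat = 0.707×6 = 4.242 mm, L = 2×120 = 240 mm. φR_n = 0.75 × 0.6 × 480 × 4.242 × 240 = 219.9 kN.
Base metal shear (8 mm plate): yield φR_n = 1.0×0.6×250×8×240 = 288.0 kN; rupture φR_n = 0.75×0.6×400×8×240 = 345.6 kN; take 288.0 kN (yield).
Tension yield (gross): A_g = 104×8 = 832 mm². φR_n = 0.90 × 250 × 832 = 187.2 kN.
Governing: min(219.9, 288.0, 187.2) = 187.2 kN → gross-section yield.

187.2 kN (gross-section yield governs)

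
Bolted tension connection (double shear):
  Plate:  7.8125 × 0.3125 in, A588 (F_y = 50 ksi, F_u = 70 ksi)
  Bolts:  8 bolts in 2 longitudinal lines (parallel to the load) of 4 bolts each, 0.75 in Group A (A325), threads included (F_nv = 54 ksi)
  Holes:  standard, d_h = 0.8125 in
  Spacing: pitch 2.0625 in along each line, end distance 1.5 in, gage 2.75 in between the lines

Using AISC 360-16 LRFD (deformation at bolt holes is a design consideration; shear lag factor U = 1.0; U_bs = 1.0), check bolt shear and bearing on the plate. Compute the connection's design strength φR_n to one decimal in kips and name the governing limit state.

Bolt shear: A_b = π(0.75)²/4 = 0.44179 in². φR_n = 0.75 × 54 × 0.44179 × 8 × 2 = 286.3 kips.
Bearing (0.3125 in plate, F_u = 70 ksi): end bolts L_c = 1.5 − 0.8125/2 = 1.09375, R_n = min(1.2×1.09375×0.3125×70, 2.4×0.75×0.3125×70) = 28.711 kips/bolt; interior L_c = 2.0625 − 0.8125 = 1.25, R_n = 32.813 kips/bolt. φR_n = 0.75 × (2×28.711 + 6×32.813) = 190.7 kips.
Governing: min(286.3, 190.7) = 190.7 kips → bearing.

190.7 kips (bearing governs)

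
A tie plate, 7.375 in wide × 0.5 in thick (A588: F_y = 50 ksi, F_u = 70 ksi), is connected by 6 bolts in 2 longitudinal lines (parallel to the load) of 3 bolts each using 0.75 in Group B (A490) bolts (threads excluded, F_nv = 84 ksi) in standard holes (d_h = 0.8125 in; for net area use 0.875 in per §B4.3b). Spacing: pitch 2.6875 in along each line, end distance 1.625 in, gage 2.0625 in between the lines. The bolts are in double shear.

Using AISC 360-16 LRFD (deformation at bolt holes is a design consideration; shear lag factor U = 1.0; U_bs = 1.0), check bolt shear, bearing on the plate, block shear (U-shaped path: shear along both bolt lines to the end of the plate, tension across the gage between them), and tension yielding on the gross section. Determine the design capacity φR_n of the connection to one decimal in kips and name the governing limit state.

165.9 kips (gross-section yield governs)

Bolt shear: A_b = π(0.75)²/4 = 0.44179 in². φR_n = 0.75 × 84 × 0.44179 × 6 × 2 = 334.0 kips.
Bearing (0.5 in plate, F_u = 70 ksi): end bolts L_c = 1.625 − 0.8125/2 = 1.21875, R_n = min(1.2×1.21875×0.5×70, 2.4×0.75×0.5×70) = 51.188 kips/bolt; interior L_c = 2.6875 − 0.8125 = 1.875, R_n = 63 kips/bolt. φR_n = 0.75 × (2×51.188 + 4×63) = 265.8 kips.
Block shear: shear path 2×[1.625+2×2.6875] = 2×7 in, A_gv = 7, A_nv = 2×(7 − 2.5×0.875)×0.5 = 4.8125 in²; tension across gage: (2.0625 − 1×0.875)×0.5 = 0.59375 in². R_n = min(0.6×70×4.8125, 0.6×50×7) + 1.0×70×0.59375 = min(202.13, 210) + 41.563 = 243.69 kips. φR_n = 0.75 × 243.69 = 182.8 kips.
Tension yield (gross): A_g = 7.375×0.5 = 3.6875 in². φR_n = 0.90 × 50 × 3.6875 = 165.9 kips.
Governing: min(334.0, 265.8, 182.8, 165.9) = 165.9 kips → gross-section yield.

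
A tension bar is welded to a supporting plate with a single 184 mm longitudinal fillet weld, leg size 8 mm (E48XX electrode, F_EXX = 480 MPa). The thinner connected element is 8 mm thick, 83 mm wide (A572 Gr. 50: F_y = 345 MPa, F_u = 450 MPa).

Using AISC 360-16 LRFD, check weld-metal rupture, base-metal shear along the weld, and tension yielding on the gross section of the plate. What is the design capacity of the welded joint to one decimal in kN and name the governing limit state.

206.2 kN (gross-section yield governs)

Weld metal: throat = 0.707×8 = 5.656 mm, L = 184 mm. φR_n = 0.75 × 0.6 × 480 × 5.656 × 184 = 224.8 kN.
Base metal shear (8 mm plate): yield φR_n = 1.0×0.6×345×8×184 = 304.7 kN; rupture φR_n = 0.75×0.6×450×8×184 = 298.1 kN; take 298.1 kN (rupture).
Tension yield (gross): A_g = 83×8 = 664 mm². φR_n = 0.90 × 345 × 664 = 206.2 kN.
Governing: min(224.8, 298.1, 206.2) = 206.2 kN → gross-section yield.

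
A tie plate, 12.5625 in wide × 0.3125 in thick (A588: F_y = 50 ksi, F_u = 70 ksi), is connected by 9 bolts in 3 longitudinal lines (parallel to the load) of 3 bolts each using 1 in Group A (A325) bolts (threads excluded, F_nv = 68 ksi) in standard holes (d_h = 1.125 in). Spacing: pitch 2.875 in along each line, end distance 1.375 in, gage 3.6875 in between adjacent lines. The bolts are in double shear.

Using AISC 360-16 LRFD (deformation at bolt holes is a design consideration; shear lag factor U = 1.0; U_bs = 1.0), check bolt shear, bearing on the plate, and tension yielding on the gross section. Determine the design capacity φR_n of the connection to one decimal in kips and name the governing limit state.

176.7 kips (gross-section yield governs)

Bolt shear: A_b = π(1)²/4 = 0.7854 in². φR_n = 0.75 × 68 × 0.7854 × 9 × 2 = 721.0 kips.
Bearing (0.3125 in plate, F_u = 70 ksi): end bolts L_c = 1.375 − 1.125/2 = 0.8125, R_n = min(1.2×0.8125×0.3125×70, 2.4×1×0.3125×70) = 21.328 kips/bolt; interior L_c = 2.875 − 1.125 = 1.75, R_n = 45.938 kips/bolt. φR_n = 0.75 × (3×21.328 + 6×45.938) = 254.7 kips.
Tension yield (gross): A_g = 12.5625×0.3125 = 3.9258 in². φR_n = 0.90 × 50 × 3.9258 = 176.7 kips.
Governing: min(721.0, 254.7, 176.7) = 176.7 kips → gross-section yield.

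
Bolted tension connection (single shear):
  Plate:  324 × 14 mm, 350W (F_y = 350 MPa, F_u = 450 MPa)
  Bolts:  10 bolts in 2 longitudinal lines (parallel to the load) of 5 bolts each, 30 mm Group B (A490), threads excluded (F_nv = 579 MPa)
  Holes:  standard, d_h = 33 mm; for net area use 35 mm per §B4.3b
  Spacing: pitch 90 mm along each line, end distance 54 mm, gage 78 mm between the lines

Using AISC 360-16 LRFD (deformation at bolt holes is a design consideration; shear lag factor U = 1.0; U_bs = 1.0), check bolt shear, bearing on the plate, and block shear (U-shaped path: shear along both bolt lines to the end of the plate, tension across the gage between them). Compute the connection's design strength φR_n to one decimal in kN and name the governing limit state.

Bolt shear: A_b = π(30)²/4 = 706.86 mm². φR_n = 0.75 × 579 × 706.86 × 10 × 1 = 3069.5 kN.
Bearing (14 mm plate, F_u = 450 MPa): end bolts L_c = 54 − 33/2 = 37.5, R_n = min(1.2×37.5×14×450, 2.4×30×14×450) = 283.5 kN/bolt; interior L_c = 90 − 33 = 57, R_n = 430.92 kN/bolt. φR_n = 0.75 × (2×283.5 + 8×430.92) = 3010.8 kN.
Block shear: shear path 2×[54+4×90] = 2×414 mm, A_gv = 11592, A_nv = 2×(414 − 4.5×35)×14 = 7182 mm²; tension across gage: (78 − 1×35)×14 = 602 mm². R_n = min(0.6×450×7182, 0.6×350×11592) + 1.0×450×602 = min(1939.1, 2434.3) + 270.9 = 2210 kN. φR_n = 0.75 × 2210 = 1657.5 kN.
Governing: min(3069.5, 3010.8, 1657.5) = 1657.5 kN → block shear.

1657.5 kN (block shear governs)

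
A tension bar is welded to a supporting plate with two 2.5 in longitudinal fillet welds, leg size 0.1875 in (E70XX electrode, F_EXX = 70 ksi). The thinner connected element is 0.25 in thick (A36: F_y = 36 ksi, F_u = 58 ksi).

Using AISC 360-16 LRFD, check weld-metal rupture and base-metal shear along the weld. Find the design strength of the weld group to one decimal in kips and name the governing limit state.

Weld metal: throat = 0.707×0.1875 = 0.13256 in, L = 2×2.5 = 5 in. φR_n = 0.75 × 0.6 × 70 × 0.13256 × 5 = 20.9 kips.
Base metal shear (0.25 in plate): yield φR_n = 1.0×0.6×36×0.25×5 = 27.0 kips; rupture φR_n = 0.75×0.6×58×0.25×5 = 32.6 kips; take 27.0 kips (yield).
Governing: min(20.9, 27.0) = 20.9 kips → weld metal.

20.9 kips (weld metal governs)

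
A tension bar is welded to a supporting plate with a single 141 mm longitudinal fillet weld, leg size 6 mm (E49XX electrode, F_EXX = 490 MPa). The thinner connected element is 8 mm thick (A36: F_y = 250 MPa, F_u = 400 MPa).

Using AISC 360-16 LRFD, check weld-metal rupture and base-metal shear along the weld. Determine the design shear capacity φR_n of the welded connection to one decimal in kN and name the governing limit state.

Weld metal: throat = 0.707×6 = 4.242 mm, L = 141 mm. φR_n = 0.75 × 0.6 × 490 × 4.242 × 141 = 131.9 kN.
Base metal shear (8 mm plate): yield φR_n = 1.0×0.6×250×8×141 = 169.2 kN; rupture φR_n = 0.75×0.6×400×8×141 = 203.0 kN; take 169.2 kN (yield).
Governing: min(131.9, 169.2) = 131.9 kN → weld metal.

131.9 kN (weld metal governs)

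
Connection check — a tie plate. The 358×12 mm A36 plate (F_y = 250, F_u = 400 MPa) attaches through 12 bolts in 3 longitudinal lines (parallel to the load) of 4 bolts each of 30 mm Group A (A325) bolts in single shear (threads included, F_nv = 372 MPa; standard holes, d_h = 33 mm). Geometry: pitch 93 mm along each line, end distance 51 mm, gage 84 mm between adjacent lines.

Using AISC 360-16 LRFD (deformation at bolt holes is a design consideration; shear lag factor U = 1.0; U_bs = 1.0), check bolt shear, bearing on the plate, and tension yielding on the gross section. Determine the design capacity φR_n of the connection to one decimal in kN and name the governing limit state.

Bolt shear: A_b = π(30)²/4 = 706.86 mm². φR_n = 0.75 × 372 × 706.86 × 12 × 1 = 2366.6 kN.
Bearing (12 mm plate, F_u = 400 MPa): end bolts L_c = 51 − 33/2 = 34.5, R_n = min(1.2×34.5×12×400, 2.4×30×12×400) = 198.72 kN/bolt; interior L_c = 93 − 33 = 60, R_n = 345.6 kN/bolt. φR_n = 0.75 × (3×198.72 + 9×345.6) = 2779.9 kN.
Tension yield (gross): A_g = 358×12 = 4296 mm². φR_n = 0.90 × 250 × 4296 = 966.6 kN.
Governing: min(2366.6, 2779.9, 966.6) = 966.6 kN → gross-section yield.

966.6 kN (gross-section yield governs)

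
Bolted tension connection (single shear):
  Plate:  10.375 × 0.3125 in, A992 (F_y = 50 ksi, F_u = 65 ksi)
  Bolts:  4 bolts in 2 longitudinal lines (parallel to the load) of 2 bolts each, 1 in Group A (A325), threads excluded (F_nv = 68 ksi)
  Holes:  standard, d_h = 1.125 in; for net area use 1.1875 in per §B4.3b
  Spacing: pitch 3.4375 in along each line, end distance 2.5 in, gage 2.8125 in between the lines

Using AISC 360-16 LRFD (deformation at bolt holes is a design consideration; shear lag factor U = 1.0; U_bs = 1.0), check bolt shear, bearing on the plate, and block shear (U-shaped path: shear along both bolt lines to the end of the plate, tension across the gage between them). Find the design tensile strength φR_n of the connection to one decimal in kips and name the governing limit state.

100.7 kips (block shear governs)

Bolt shear: A_b = π(1)²/4 = 0.7854 in². φR_n = 0.75 × 68 × 0.7854 × 4 × 1 = 160.2 kips.
Bearing (0.3125 in plate, F_u = 65 ksi): end bolts L_c = 2.5 − 1.125/2 = 1.9375, R_n = min(1.2×1.9375×0.3125×65, 2.4×1×0.3125×65) = 47.227 kips/bolt; interior L_c = 3.4375 − 1.125 = 2.3125, R_n = 48.75 kips/bolt. φR_n = 0.75 × (2×47.227 + 2×48.75) = 144.0 kips.
Block shear: shear path 2×[2.5+1×3.4375] = 2×5.9375 in, A_gv = 3.7109, A_nv = 2×(5.9375 − 1.5×1.1875)×0.3125 = 2.5977 in²; tension across gage: (2.8125 − 1×1.1875)×0.3125 = 0.50781 in². R_n = min(0.6×65×2.5977, 0.6×50×3.7109) + 1.0×65×0.50781 = min(101.31, 111.33) + 33.008 = 134.32 kips. φR_n = 0.75 × 134.32 = 100.7 kips.
Governing: min(160.2, 144.0, 100.7) = 100.7 kips → block shear.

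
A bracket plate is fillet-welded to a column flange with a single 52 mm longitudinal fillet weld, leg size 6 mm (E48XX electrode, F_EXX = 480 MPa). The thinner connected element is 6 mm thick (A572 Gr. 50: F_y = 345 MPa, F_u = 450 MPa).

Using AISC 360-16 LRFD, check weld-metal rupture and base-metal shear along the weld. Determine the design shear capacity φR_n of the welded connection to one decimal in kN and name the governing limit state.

Weld metal: throat = 0.707×6 = 4.242 mm, L = 52 mm. φR_n = 0.75 × 0.6 × 480 × 4.242 × 52 = 47.6 kN.
Base metal shear (6 mm plate): yield φR_n = 1.0×0.6×345×6×52 = 64.6 kN; rupture φR_n = 0.75×0.6×450×6×52 = 63.2 kN; take 63.2 kN (rupture).
Governing: min(47.6, 63.2) = 47.6 kN → weld metal.

47.6 kN (weld metal governs)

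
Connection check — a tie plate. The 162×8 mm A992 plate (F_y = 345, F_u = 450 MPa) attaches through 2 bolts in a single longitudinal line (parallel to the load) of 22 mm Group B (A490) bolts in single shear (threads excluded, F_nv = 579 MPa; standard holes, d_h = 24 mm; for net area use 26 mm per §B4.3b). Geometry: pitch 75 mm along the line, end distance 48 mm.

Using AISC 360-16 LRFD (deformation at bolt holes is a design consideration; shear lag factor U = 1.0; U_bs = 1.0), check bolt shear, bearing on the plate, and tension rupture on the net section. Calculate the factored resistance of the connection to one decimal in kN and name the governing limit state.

Bolt shear: A_b = π(22)²/4 = 380.13 mm². φR_n = 0.75 × 579 × 380.13 × 2 × 1 = 330.1 kN.
Bearing (8 mm plate, F_u = 450 MPa): end bolts L_c = 48 − 24/2 = 36, R_n = min(1.2×36×8×450, 2.4×22×8×450) = 155.52 kN/bolt; interior L_c = 75 − 24 = 51, R_n = 190.08 kN/bolt. φR_n = 0.75 × (1×155.52 + 1×190.08) = 259.2 kN.
Tension rupture (net): A_n = (162 − 1×26)×8 = 1088 mm² (U = 1.0, A_e = A_n). φR_n = 0.75 × 450 × 1088 = 367.2 kN.
Governing: min(330.1, 259.2, 367.2) = 259.2 kN → bearing.

259.2 kN (bearing governs)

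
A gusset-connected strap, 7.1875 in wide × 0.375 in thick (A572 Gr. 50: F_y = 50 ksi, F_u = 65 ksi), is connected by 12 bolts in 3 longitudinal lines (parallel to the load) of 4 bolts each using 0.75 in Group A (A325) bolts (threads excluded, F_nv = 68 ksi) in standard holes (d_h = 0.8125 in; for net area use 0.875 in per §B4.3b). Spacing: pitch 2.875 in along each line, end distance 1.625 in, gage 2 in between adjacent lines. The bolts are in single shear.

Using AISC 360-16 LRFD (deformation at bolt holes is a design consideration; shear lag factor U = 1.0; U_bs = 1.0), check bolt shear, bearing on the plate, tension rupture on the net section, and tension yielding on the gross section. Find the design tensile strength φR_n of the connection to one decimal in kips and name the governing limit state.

Bolt shear: A_b = π(0.75)²/4 = 0.44179 in². φR_n = 0.75 × 68 × 0.44179 × 12 × 1 = 270.4 kips.
Bearing (0.375 in plate, F_u = 65 ksi): end bolts L_c = 1.625 − 0.8125/2 = 1.21875, R_n = min(1.2×1.21875×0.375×65, 2.4×0.75×0.375×65) = 35.648 kips/bolt; interior L_c = 2.875 − 0.8125 = 2.0625, R_n = 43.875 kips/bolt. φR_n = 0.75 × (3×35.648 + 9×43.875) = 376.4 kips.
Tension rupture (net): A_n = (7.1875 − 3×0.875)×0.375 = 1.7109 in² (U = 1.0, A_e = A_n). φR_n = 0.75 × 65 × 1.7109 = 83.4 kips.
Tension yield (gross): A_g = 7.1875×0.375 = 2.6953 in². φR_n = 0.90 × 50 × 2.6953 = 121.3 kips.
Governing: min(270.4, 376.4, 83.4, 121.3) = 83.4 kips → net-section rupture.

83.4 kips (net-section rupture governs)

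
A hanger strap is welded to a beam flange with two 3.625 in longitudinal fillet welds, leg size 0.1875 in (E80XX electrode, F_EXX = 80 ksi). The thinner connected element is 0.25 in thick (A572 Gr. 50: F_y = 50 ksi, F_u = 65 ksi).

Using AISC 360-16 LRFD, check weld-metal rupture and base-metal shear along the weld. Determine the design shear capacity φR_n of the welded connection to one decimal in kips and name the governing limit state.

Weld metal: throat = 0.707×0.1875 = 0.13256 in, L = 2×3.625 = 7.25 in. φR_n = 0.75 × 0.6 × 80 × 0.13256 × 7.25 = 34.6 kips.
Base metal shear (0.25 in plate): yield φR_n = 1.0×0.6×50×0.25×7.25 = 54.4 kips; rupture φR_n = 0.75×0.6×65×0.25×7.25 = 53.0 kips; take 53.0 kips (rupture).
Governing: min(34.6, 53.0) = 34.6 kips → weld metal.

34.6 kips (weld metal governs)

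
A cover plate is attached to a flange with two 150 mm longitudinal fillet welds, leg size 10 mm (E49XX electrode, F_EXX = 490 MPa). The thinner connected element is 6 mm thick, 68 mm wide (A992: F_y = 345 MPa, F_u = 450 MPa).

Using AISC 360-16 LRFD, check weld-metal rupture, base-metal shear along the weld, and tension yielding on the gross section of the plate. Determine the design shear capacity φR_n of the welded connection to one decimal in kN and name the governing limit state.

Weld metal: throat = 0.707×10 = 7.07 mm, L = 2×150 = 300 mm. φR_n = 0.75 × 0.6 × 490 × 7.07 × 300 = 467.7 kN.
Base metal shear (6 mm plate): yield φR_n = 1.0×0.6×345×6×300 = 372.6 kN; rupture φR_n = 0.75×0.6×450×6×300 = 364.5 kN; take 364.5 kN (rupture).
Tension yield (gross): A_g = 68×6 = 408 mm². φR_n = 0.90 × 345 × 408 = 126.7 kN.
Governing: min(467.7, 364.5, 126.7) = 126.7 kN → gross-section yield.

126.7 kN (gross-section yield governs)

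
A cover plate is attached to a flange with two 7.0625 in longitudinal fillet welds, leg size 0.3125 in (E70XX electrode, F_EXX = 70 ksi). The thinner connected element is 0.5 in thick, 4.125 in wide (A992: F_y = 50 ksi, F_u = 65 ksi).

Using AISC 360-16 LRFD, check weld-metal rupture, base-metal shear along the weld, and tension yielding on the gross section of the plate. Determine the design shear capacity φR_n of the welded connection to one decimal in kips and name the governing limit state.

Weld metal: throat = 0.707×0.3125 = 0.22094 in, L = 2×7.0625 = 14.125 in. φR_n = 0.75 × 0.6 × 70 × 0.22094 × 14.125 = 98.3 kips.
Base metal shear (0.5 in plate): yield φR_n = 1.0×0.6×50×0.5×14.125 = 211.9 kips; rupture φR_n = 0.75×0.6×65×0.5×14.125 = 206.6 kips; take 206.6 kips (rupture).
Tension yield (gross): A_g = 4.125×0.5 = 2.0625 in². φR_n = 0.90 × 50 × 2.0625 = 92.8 kips.
Governing: min(98.3, 206.6, 92.8) = 92.8 kips → gross-section yield.

92.8 kips (gross-section yield governs)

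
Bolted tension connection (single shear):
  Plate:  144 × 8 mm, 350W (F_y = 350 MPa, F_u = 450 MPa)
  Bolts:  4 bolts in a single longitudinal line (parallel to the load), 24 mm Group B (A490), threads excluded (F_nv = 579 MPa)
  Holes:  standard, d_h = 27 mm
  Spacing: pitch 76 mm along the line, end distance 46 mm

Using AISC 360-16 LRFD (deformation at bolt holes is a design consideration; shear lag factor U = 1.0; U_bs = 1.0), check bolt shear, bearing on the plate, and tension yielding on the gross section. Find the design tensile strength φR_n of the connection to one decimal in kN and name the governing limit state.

362.9 kN (gross-section yield governs)

Bolt shear: A_b = π(24)²/4 = 452.39 mm². φR_n = 0.75 × 579 × 452.39 × 4 × 1 = 785.8 kN.
Bearing (8 mm plate, F_u = 450 MPa): end bolts L_c = 46 − 27/2 = 32.5, R_n = min(1.2×32.5×8×450, 2.4×24×8×450) = 140.4 kN/bolt; interior L_c = 76 − 27 = 49, R_n = 207.36 kN/bolt. φR_n = 0.75 × (1×140.4 + 3×207.36) = 571.9 kN.
Tension yield (gross): A_g = 144×8 = 1152 mm². φR_n = 0.90 × 350 × 1152 = 362.9 kN.
Governing: min(785.8, 571.9, 362.9) = 362.9 kN → gross-section yield.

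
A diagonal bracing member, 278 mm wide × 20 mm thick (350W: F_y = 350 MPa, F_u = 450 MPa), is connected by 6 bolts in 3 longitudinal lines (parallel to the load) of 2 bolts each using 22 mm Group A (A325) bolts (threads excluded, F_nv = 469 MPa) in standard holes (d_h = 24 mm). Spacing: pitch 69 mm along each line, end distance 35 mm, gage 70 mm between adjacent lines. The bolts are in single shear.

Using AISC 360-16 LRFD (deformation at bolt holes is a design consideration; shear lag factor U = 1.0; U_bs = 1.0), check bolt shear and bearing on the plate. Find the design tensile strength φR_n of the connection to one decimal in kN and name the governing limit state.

802.3 kN (bolt shear governs)

Bolt shear: A_b = π(22)²/4 = 380.13 mm². φR_n = 0.75 × 469 × 380.13 × 6 × 1 = 802.3 kN.
Bearing (20 mm plate, F_u = 450 MPa): end bolts L_c = 35 − 24/2 = 23, R_n = min(1.2×23×20×450, 2.4×22×20×450) = 248.4 kN/bolt; interior L_c = 69 − 24 = 45, R_n = 475.2 kN/bolt. φR_n = 0.75 × (3×248.4 + 3×475.2) = 1628.1 kN.
Governing: min(802.3, 1628.1) = 802.3 kN → bolt shear.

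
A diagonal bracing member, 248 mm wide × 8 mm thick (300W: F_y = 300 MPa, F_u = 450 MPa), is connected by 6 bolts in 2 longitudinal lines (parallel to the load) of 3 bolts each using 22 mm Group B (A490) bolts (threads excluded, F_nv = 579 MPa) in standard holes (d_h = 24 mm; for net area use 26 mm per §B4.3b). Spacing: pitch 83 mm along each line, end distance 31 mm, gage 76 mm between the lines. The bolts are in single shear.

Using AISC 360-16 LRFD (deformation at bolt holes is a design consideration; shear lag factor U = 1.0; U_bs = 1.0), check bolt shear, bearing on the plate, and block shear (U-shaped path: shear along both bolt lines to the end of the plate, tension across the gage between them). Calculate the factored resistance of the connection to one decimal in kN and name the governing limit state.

560.5 kN (block shear governs)

Bolt shear: A_b = π(22)²/4 = 380.13 mm². φR_n = 0.75 × 579 × 380.13 × 6 × 1 = 990.4 kN.
Bearing (8 mm plate, F_u = 450 MPa): end bolts L_c = 31 − 24/2 = 19, R_n = min(1.2×19×8×450, 2.4×22×8×450) = 82.08 kN/bolt; interior L_c = 83 − 24 = 59, R_n = 190.08 kN/bolt. φR_n = 0.75 × (2×82.08 + 4×190.08) = 693.4 kN.
Block shear: shear path 2×[31+2×83] = 2×197 mm, A_gv = 3152, A_nv = 2×(197 − 2.5×26)×8 = 2112 mm²; tension across gage: (76 − 1×26)×8 = 400 mm². R_n = min(0.6×450×2112, 0.6×300×3152) + 1.0×450×400 = min(570.24, 567.36) + 180 = 747.36 kN. φR_n = 0.75 × 747.36 = 560.5 kN.
Governing: min(990.4, 693.4, 560.5) = 560.5 kN → block shear.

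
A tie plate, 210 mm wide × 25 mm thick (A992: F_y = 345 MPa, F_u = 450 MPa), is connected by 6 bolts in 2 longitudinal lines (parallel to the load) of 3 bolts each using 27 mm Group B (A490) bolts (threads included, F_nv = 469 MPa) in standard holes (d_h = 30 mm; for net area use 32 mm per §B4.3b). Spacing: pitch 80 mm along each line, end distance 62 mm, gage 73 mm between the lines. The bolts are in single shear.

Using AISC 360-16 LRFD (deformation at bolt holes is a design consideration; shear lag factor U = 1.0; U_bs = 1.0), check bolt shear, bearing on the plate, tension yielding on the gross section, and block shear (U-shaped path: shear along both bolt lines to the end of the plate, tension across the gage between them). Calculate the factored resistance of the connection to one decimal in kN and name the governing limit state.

1208.4 kN (bolt shear governs)

Bolt shear: A_b = π(27)²/4 = 572.56 mm². φR_n = 0.75 × 469 × 572.56 × 6 × 1 = 1208.4 kN.
Bearing (25 mm plate, F_u = 450 MPa): end bolts L_c = 62 − 30/2 = 47, R_n = min(1.2×47×25×450, 2.4×27×25×450) = 634.5 kN/bolt; interior L_c = 80 − 30 = 50, R_n = 675 kN/bolt. φR_n = 0.75 × (2×634.5 + 4×675) = 2976.8 kN.
Tension yield (gross): A_g = 210×25 = 5250 mm². φR_n = 0.90 × 345 × 5250 = 1630.1 kN.
Block shear: shear path 2×[62+2×80] = 2×222 mm, A_gv = 11100, A_nv = 2×(222 − 2.5×32)×25 = 7100 mm²; tension across gage: (73 − 1×32)×25 = 1025 mm². R_n = min(0.6×450×7100, 0.6×345×11100) + 1.0×450×1025 = min(1917, 2297.7) + 461.25 = 2378.3 kN. φR_n = 0.75 × 2378.3 = 1783.7 kN.
Governing: min(1208.4, 2976.8, 1630.1, 1783.7) = 1208.4 kN → bolt shear.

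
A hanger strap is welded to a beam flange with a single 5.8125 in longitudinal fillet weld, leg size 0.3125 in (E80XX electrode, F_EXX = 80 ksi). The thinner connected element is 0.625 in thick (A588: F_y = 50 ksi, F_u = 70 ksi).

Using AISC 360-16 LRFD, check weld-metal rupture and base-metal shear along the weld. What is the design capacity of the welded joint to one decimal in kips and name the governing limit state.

Weld metal: throat = 0.707×0.3125 = 0.22094 in, L = 5.8125 in. φR_n = 0.75 × 0.6 × 80 × 0.22094 × 5.8125 = 46.2 kips.
Base metal shear (0.625 in plate): yield φR_n = 1.0×0.6×50×0.625×5.8125 = 109.0 kips; rupture φR_n = 0.75×0.6×70×0.625×5.8125 = 114.4 kips; take 109.0 kips (yield).
Governing: min(46.2, 109.0) = 46.2 kips → weld metal.

46.2 kips (weld metal governs)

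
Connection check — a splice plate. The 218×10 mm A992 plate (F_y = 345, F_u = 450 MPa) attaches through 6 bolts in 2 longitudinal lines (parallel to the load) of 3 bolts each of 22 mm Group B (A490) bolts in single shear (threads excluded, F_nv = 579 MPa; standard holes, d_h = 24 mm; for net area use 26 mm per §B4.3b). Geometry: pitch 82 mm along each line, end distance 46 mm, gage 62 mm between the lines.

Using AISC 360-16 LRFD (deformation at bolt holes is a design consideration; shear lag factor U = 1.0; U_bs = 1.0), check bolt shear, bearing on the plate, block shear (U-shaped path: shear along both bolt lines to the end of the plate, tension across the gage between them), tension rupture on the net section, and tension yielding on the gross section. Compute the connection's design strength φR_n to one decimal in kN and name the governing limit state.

Bolt shear: A_b = π(22)²/4 = 380.13 mm². φR_n = 0.75 × 579 × 380.13 × 6 × 1 = 990.4 kN.
Bearing (10 mm plate, F_u = 450 MPa): end bolts L_c = 46 − 24/2 = 34, R_n = min(1.2×34×10×450, 2.4×22×10×450) = 183.6 kN/bolt; interior L_c = 82 − 24 = 58, R_n = 237.6 kN/bolt. φR_n = 0.75 × (2×183.6 + 4×237.6) = 988.2 kN.
Block shear: shear path 2×[46+2×82] = 2×210 mm, A_gv = 4200, A_nv = 2×(210 − 2.5×26)×10 = 2900 mm²; tension across gage: (62 − 1×26)×10 = 360 mm². R_n = min(0.6×450×2900, 0.6×345×4200) + 1.0×450×360 = min(783, 869.4) + 162 = 945 kN. φR_n = 0.75 × 945 = 708.8 kN.
Tension rupture (net): A_n = (218 − 2×26)×10 = 1660 mm² (U = 1.0, A_e = A_n). φR_n = 0.75 × 450 × 1660 = 560.3 kN.
Tension yield (gross): A_g = 218×10 = 2180 mm². φR_n = 0.90 × 345 × 2180 = 676.9 kN.
Governing: min(990.4, 988.2, 708.8, 560.3, 676.9) = 560.3 kN → net-section rupture.

560.3 kN (net-section rupture governs)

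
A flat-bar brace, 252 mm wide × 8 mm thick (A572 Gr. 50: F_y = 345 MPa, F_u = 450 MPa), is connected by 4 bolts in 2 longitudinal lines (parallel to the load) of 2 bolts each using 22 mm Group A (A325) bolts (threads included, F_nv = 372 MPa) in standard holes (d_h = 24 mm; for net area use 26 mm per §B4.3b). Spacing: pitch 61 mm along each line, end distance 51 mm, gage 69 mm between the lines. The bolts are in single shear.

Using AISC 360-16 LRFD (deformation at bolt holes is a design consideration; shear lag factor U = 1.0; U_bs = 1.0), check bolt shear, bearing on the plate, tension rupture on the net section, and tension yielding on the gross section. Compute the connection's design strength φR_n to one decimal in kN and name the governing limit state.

424.2 kN (bolt shear governs)

Bolt shear: A_b = π(22)²/4 = 380.13 mm². φR_n = 0.75 × 372 × 380.13 × 4 × 1 = 424.2 kN.
Bearing (8 mm plate, F_u = 450 MPa): end bolts L_c = 51 − 24/2 = 39, R_n = min(1.2×39×8×450, 2.4×22×8×450) = 168.48 kN/bolt; interior L_c = 61 − 24 = 37, R_n = 159.84 kN/bolt. φR_n = 0.75 × (2×168.48 + 2×159.84) = 492.5 kN.
Tension rupture (net): A_n = (252 − 2×26)×8 = 1600 mm² (U = 1.0, A_e = A_n). φR_n = 0.75 × 450 × 1600 = 540.0 kN.
Tension yield (gross): A_g = 252×8 = 2016 mm². φR_n = 0.90 × 345 × 2016 = 626.0 kN.
Governing: min(424.2, 492.5, 540.0, 626.0) = 424.2 kN → bolt shear.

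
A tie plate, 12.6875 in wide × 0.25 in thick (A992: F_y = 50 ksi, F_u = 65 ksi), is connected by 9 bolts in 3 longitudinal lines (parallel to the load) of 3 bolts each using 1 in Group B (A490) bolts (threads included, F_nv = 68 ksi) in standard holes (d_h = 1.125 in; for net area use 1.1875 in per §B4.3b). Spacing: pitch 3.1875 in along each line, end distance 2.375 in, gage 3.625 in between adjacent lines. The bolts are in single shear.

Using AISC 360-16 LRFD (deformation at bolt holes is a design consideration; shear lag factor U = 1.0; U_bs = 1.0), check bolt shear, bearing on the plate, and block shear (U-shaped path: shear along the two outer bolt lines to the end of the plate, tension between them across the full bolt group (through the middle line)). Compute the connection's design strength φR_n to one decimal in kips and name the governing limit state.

144.0 kips (block shear governs)

Bolt shear: A_b = π(1)²/4 = 0.7854 in². φR_n = 0.75 × 68 × 0.7854 × 9 × 1 = 360.5 kips.
Bearing (0.25 in plate, F_u = 65 ksi): end bolts L_c = 2.375 − 1.125/2 = 1.8125, R_n = min(1.2×1.8125×0.25×65, 2.4×1×0.25×65) = 35.344 kips/bolt; interior L_c = 3.1875 − 1.125 = 2.0625, R_n = 39 kips/bolt. φR_n = 0.75 × (3×35.344 + 6×39) = 255.0 kips.
Block shear: shear path 2×[2.375+2×3.1875] = 2×8.75 in, A_gv = 4.375, A_nv = 2×(8.75 − 2.5×1.1875)×0.25 = 2.8906 in²; tension across gage: (7.25 − 2×1.1875)×0.25 = 1.2188 in². R_n = min(0.6×65×2.8906, 0.6×50×4.375) + 1.0×65×1.2188 = min(112.73, 131.25) + 79.222 = 191.95 kips. φR_n = 0.75 × 191.95 = 144.0 kips.
Governing: min(360.5, 255.0, 144.0) = 144.0 kips → block shear.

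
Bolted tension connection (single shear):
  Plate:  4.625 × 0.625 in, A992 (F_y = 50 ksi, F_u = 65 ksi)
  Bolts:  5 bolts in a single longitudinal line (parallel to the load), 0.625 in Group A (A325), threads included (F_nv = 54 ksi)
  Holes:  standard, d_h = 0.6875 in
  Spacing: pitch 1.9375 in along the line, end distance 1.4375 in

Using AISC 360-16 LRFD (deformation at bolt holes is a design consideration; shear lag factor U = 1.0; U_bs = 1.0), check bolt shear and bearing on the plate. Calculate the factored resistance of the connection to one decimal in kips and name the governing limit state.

Bolt shear: A_b = π(0.625)²/4 = 0.3068 in². φR_n = 0.75 × 54 × 0.3068 × 5 × 1 = 62.1 kips.
Bearing (0.625 in plate, F_u = 65 ksi): end bolts L_c = 1.4375 − 0.6875/2 = 1.09375, R_n = min(1.2×1.09375×0.625×65, 2.4×0.625×0.625×65) = 53.32 kips/bolt; interior L_c = 1.9375 − 0.6875 = 1.25, R_n = 60.938 kips/bolt. φR_n = 0.75 × (1×53.32 + 4×60.938) = 222.8 kips.
Governing: min(62.1, 222.8) = 62.1 kips → bolt shear.

62.1 kips (bolt shear governs)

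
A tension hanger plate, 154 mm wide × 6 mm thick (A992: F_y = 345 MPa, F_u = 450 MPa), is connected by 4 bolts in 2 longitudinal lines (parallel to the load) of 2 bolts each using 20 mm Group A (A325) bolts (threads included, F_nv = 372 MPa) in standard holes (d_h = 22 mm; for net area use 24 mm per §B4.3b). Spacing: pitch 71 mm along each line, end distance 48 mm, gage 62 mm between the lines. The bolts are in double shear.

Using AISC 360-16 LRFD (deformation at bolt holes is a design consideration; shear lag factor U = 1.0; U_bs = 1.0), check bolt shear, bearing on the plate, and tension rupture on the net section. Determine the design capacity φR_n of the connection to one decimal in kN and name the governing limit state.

Bolt shear: A_b = π(20)²/4 = 314.16 mm². φR_n = 0.75 × 372 × 314.16 × 4 × 2 = 701.2 kN.
Bearing (6 mm plate, F_u = 450 MPa): end bolts L_c = 48 − 22/2 = 37, R_n = min(1.2×37×6×450, 2.4×20×6×450) = 119.88 kN/bolt; interior L_c = 71 − 22 = 49, R_n = 129.6 kN/bolt. φR_n = 0.75 × (2×119.88 + 2×129.6) = 374.2 kN.
Tension rupture (net): A_n = (154 − 2×24)×6 = 636 mm² (U = 1.0, A_e = A_n). φR_n = 0.75 × 450 × 636 = 214.7 kN.
Governing: min(701.2, 374.2, 214.7) = 214.7 kN → net-section rupture.

214.7 kN (net-section rupture governs)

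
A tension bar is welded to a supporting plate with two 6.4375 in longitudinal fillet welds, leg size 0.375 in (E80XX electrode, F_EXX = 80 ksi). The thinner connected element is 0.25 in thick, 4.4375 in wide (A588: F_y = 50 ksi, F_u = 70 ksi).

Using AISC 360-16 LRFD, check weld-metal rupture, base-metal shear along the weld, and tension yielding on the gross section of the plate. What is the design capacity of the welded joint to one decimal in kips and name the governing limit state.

49.9 kips (gross-section yield governs)

Weld metal: throat = 0.707×0.375 = 0.26513 in, L = 2×6.4375 = 12.875 in. φR_n = 0.75 × 0.6 × 80 × 0.26513 × 12.875 = 122.9 kips.
Base metal shear (0.25 in plate): yield φR_n = 1.0×0.6×50×0.25×12.875 = 96.6 kips; rupture φR_n = 0.75×0.6×70×0.25×12.875 = 101.4 kips; take 96.6 kips (yield).
Tension yield (gross): A_g = 4.4375×0.25 = 1.1094 in². φR_n = 0.90 × 50 × 1.1094 = 49.9 kips.
Governing: min(122.9, 96.6, 49.9) = 49.9 kips → gross-section yield.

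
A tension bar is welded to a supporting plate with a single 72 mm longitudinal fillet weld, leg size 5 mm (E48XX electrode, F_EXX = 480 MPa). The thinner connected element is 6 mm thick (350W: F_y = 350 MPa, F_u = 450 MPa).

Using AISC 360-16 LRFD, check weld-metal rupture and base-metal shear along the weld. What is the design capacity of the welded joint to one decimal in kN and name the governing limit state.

Weld metal: throat = 0.707×5 = 3.535 mm, L = 72 mm. φR_n = 0.75 × 0.6 × 480 × 3.535 × 72 = 55.0 kN.
Base metal shear (6 mm plate): yield φR_n = 1.0×0.6×350×6×72 = 90.7 kN; rupture φR_n = 0.75×0.6×450×6×72 = 87.5 kN; take 87.5 kN (rupture).
Governing: min(55.0, 87.5) = 55.0 kN → weld metal.

55.0 kN (weld metal governs)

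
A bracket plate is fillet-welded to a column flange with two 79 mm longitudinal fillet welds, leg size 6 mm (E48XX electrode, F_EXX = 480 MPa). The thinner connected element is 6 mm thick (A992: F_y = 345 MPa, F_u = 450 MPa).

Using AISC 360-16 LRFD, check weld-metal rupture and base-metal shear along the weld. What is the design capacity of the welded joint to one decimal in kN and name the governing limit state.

144.8 kN (weld metal governs)

Weld metal: throat = 0.707×6 = 4.242 mm, L = 2×79 = 158 mm. φR_n = 0.75 × 0.6 × 480 × 4.242 × 158 = 144.8 kN.
Base metal shear (6 mm plate): yield φR_n = 1.0×0.6×345×6×158 = 196.2 kN; rupture φR_n = 0.75×0.6×450×6×158 = 192.0 kN; take 192.0 kN (rupture).
Governing: min(144.8, 192.0) = 144.8 kN → weld metal.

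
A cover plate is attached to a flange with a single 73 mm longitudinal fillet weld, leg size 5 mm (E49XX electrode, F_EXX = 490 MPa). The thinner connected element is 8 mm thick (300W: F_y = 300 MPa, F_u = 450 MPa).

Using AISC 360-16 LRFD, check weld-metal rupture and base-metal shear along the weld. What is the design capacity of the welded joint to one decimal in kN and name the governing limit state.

Weld metal: throat = 0.707×5 = 3.535 mm, L = 73 mm. φR_n = 0.75 × 0.6 × 490 × 3.535 × 73 = 56.9 kN.
Base metal shear (8 mm plate): yield φR_n = 1.0×0.6×300×8×73 = 105.1 kN; rupture φR_n = 0.75×0.6×450×8×73 = 118.3 kN; take 105.1 kN (yield).
Governing: min(56.9, 105.1) = 56.9 kN → weld metal.

56.9 kN (weld metal governs)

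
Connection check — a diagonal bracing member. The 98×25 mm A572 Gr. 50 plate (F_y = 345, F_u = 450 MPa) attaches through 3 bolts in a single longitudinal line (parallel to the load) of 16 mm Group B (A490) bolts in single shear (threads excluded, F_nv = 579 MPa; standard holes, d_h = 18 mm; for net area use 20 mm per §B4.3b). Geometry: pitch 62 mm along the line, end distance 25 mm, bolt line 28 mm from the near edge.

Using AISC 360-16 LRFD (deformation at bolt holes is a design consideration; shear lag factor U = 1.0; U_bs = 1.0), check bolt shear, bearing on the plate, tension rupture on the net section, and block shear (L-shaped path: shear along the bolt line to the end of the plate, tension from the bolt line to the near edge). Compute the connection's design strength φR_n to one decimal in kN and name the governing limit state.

261.9 kN (bolt shear governs)

Bolt shear: A_b = π(16)²/4 = 201.06 mm². φR_n = 0.75 × 579 × 201.06 × 3 × 1 = 261.9 kN.
Bearing (25 mm plate, F_u = 450 MPa): end bolts L_c = 25 − 18/2 = 16, R_n = min(1.2×16×25×450, 2.4×16×25×450) = 216 kN/bolt; interior L_c = 62 − 18 = 44, R_n = 432 kN/bolt. φR_n = 0.75 × (1×216 + 2×432) = 810.0 kN.
Tension rupture (net): A_n = (98 − 1×20)×25 = 1950 mm² (U = 1.0, A_e = A_n). φR_n = 0.75 × 450 × 1950 = 658.1 kN.
Block shear: shear path 1×[25+2×62] = 1×149 mm, A_gv = 3725, A_nv = 1×(149 − 2.5×20)×25 = 2475 mm²; tension to near edge: (28 − 0.5×20)×25 = 450 mm². R_n = min(0.6×450×2475, 0.6×345×3725) + 1.0×450×450 = min(668.25, 771.08) + 202.5 = 870.75 kN. φR_n = 0.75 × 870.75 = 653.1 kN.
Governing: min(261.9, 810.0, 658.1, 653.1) = 261.9 kN → bolt shear.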